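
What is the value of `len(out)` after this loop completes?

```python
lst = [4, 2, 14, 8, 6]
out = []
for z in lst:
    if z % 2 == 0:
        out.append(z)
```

Count even numbers in [4, 2, 14, 8, 6]
`out` takes the values: [] → [4] → [4, 2] → [4, 2, 14] → [4, 2, 14, 8] → [4, 2, 14, 8, 6]
So `len(out)` = 5

Answer: 5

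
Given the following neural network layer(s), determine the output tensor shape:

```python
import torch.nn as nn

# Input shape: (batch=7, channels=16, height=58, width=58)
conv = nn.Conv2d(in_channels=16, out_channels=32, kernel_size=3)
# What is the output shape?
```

Input: (7, 16, 58, 58) -> Output: (7, 32, 56, 56)

Answer: (7, 32, 56, 56)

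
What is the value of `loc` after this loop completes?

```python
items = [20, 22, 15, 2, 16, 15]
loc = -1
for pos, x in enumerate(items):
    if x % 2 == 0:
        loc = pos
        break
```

First even number index in [20, 22, 15, 2, 16, 15]
`loc` takes the values: -1 → 0

Answer: 0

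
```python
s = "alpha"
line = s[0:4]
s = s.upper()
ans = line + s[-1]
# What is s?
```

Trace:
`s = "alpha"` → s = 'alpha'
`line = s[0:4]` → line = 'alph'
`s = s.upper()` → s = 'ALPHA'
`ans = line + s[-1]` → ans = 'alphA'
So s = 'ALPHA'

Answer: 'ALPHA'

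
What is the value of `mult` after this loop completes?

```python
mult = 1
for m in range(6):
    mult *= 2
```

2^6 = 64
`mult` takes the values: 1 → 2 → 4 → 8 → 16 → 32 → 64

Answer: 64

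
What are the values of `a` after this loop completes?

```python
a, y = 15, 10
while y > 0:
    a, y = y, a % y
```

GCD of 15 and 10
`a` takes the values: 15 → 10 → 5

Answer: 5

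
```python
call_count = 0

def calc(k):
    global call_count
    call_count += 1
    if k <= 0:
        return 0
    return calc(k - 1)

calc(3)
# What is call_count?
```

Linear recursion stepping by 1: 4 calls from k=3 down to ≤0.

Answer: 4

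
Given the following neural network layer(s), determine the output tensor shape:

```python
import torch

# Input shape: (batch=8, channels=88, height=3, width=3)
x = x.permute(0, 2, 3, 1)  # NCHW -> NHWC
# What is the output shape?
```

Input: (8, 88, 3, 3) -> Output: (8, 3, 3, 88)

Answer: (8, 3, 3, 88)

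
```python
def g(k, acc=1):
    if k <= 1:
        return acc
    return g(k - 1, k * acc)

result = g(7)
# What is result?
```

Accumulator trace (n, acc): (7, 1) -> (6, 7) -> (5, 42) -> (4, 210) -> (3, 840) -> (2, 2520) -> (1, 5040) -> return 5040

Answer: 5040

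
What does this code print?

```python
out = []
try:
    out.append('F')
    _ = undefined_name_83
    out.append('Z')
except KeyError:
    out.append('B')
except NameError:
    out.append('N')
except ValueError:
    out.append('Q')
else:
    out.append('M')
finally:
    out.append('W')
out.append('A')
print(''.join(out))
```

Execution trace: 'F' (try body) → 'N' (except NameError) → 'W' (finally) → 'A' (after the try/except). Output: FNWA

Answer: FNWA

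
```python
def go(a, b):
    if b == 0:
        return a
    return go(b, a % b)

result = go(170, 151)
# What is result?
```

go(170, 151) -> go(151, 19) -> go(19, 18) -> go(18, 1) -> go(1, 0) -> 1

Answer: 1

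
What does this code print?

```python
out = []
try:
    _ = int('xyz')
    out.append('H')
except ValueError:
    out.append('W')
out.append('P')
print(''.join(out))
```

Execution trace: 'W' (except ValueError) → 'P' (after the try/except). Output: WP

Answer: WP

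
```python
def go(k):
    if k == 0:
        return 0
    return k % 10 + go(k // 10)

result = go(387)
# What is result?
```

Sum of digits of 387: 7 + 8 + 3 = 18

Answer: 18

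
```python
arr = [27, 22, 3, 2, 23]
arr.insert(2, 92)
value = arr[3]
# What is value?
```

Trace:
`arr = [27, 22, 3, 2, 23]` → arr = [27, 22, 3, 2, 23]
`arr.insert(2, 92)` → arr = [27, 22, 92, 3, 2, 23]
`value = arr[3]` → value = 3
So value = 3

Answer: 3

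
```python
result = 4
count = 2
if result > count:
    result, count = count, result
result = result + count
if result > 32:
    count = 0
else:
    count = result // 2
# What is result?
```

Trace:
`result = 4` → result = 4
`count = 2` → count = 2
`if result > count: ...` → result > count is True → result = 2; count = 4
`result = result + count` → result = 6
`if result > 32: ...` → result > 32 is False, take else branch → count = 3
So result = 6

Answer: 6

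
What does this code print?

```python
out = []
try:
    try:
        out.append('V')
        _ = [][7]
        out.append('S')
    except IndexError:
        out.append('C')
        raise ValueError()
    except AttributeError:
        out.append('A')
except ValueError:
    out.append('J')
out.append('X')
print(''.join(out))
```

Execution trace: 'V' (inner try body) → 'C' (inner except IndexError) → 'J' (outer except ValueError) → 'X' (after the try/except). Output: VCJX

Answer: VCJX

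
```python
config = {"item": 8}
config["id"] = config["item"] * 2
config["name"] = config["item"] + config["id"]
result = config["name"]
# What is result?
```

Trace:
`config = {"item": 8}` → config = {'item': 8}
`config["id"] = config["item"] * 2` → config = {'item': 8, 'id': 16}
`config["name"] = config["item"] + config["id"]` → config = {'item': 8, 'id': 16, 'name': 24}
`result = config["name"]` → result = 24
So result = 24

Answer: 24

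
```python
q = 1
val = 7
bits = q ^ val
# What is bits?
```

Trace:
`q = 1` → q = 1
`val = 7` → val = 7
`bits = q ^ val` → bits = 6
So bits = 6

Answer: 6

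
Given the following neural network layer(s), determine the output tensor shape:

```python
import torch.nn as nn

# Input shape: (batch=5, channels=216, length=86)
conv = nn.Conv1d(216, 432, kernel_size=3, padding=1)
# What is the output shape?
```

Input: (5, 216, 86) -> Output: (5, 432, 86)

Answer: (5, 432, 86)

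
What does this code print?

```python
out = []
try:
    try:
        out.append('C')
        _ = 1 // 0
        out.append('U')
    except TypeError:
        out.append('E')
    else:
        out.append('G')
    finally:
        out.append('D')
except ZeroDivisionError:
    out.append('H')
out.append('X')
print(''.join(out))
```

Execution trace: 'C' (try body) → 'D' (finally) → 'H' (outer except ZeroDivisionError) → 'X' (after the try/except). Output: CDHX

Answer: CDHX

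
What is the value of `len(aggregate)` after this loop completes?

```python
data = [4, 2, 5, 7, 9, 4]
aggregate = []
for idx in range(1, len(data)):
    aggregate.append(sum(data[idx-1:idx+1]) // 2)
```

Number of 2-element averages
`aggregate` takes the values: [] → [3] → [3, 3] → [3, 3, 6] → [3, 3, 6, 8] → [3, 3, 6, 8, 6]
So `len(aggregate)` = 5

Answer: 5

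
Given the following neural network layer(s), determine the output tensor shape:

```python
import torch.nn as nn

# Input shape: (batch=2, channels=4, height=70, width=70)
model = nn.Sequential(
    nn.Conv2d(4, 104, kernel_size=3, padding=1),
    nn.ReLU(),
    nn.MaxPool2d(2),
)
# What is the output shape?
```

Input: (2, 4, 70, 70) -> after Conv2d: (2, 104, 70, 70) -> after ReLU: (2, 104, 70, 70) -> Output: (2, 104, 35, 35)

Answer: (2, 104, 35, 35)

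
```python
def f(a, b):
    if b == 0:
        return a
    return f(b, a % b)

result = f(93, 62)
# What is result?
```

f(93, 62) -> f(62, 31) -> f(31, 0) -> 31

Answer: 31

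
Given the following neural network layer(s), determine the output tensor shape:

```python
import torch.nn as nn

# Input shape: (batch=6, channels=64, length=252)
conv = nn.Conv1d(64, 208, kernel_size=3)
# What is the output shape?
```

Input: (6, 64, 252) -> Output: (6, 208, 250)

Answer: (6, 208, 250)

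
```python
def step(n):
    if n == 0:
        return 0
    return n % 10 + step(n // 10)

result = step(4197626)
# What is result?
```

Sum of digits of 4197626: 6 + 2 + 6 + 7 + 9 + 1 + 4 = 35

Answer: 35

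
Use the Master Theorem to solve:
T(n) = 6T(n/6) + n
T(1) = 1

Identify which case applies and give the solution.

a=6, b=6, f(n)=n. log_6(6) = 1. Since c=1 = 1, Case 2 applies: T(n) = Θ(n^log_b(a) · log n) = O(n log n).

Answer: O(n log n) - Case 2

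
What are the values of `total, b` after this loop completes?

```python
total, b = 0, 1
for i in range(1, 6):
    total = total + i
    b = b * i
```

Sum and factorial of 1 to 5
`total, b` takes the values: (0, 1) → (1, 1) → (3, 1) → (3, 2) → (6, 2) → (6, 6) → (10, 6) → (10, 24) → (15, 24) → (15, 120)

Answer: 15, 120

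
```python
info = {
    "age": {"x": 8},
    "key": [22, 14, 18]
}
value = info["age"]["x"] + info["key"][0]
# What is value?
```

Trace:
`info = { ...` → info = {'age': {'x': 8}, 'key': [22, 14, 18]}
`value = info["age"]["x"] + info["key"][0]` → value = 30
So value = 30

Answer: 30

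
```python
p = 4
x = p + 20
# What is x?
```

Trace:
`p = 4` → p = 4
`x = p + 20` → x = 24
So x = 24

Answer: 24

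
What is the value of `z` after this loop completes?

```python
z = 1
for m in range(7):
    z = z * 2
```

Multiply by 2, 7 times: 1 * 2^7 = 128
`z` takes the values: 1 → 2 → 4 → 8 → 16 → 32 → 64 → 128

Answer: 128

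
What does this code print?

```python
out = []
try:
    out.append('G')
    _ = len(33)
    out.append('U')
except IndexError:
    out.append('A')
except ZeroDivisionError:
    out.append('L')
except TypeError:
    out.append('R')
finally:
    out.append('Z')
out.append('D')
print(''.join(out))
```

Execution trace: 'G' (try body) → 'R' (except TypeError) → 'Z' (finally) → 'D' (after the try/except). Output: GRZD

Answer: GRZD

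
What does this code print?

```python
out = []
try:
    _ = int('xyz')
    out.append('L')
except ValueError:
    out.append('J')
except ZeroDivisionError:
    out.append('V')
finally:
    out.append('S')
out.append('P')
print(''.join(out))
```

Execution trace: 'J' (except ValueError) → 'S' (finally) → 'P' (after the try/except). Output: JSP

Answer: JSP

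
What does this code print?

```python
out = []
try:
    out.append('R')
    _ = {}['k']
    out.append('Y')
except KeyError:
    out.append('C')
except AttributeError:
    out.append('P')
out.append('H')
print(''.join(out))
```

Execution trace: 'R' (try body) → 'C' (except KeyError) → 'H' (after the try/except). Output: RCH

Answer: RCH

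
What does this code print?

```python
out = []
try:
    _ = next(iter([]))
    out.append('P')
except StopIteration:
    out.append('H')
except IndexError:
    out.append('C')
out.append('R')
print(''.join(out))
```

Execution trace: 'H' (except StopIteration) → 'R' (after the try/except). Output: HR

Answer: HR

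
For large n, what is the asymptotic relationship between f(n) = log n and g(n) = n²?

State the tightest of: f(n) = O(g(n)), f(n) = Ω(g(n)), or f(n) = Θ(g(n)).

log n vs n²: f(n) = O(g(n)) but not Ω(g(n)) — n² grows strictly faster than log n.

Answer: f(n) = O(g(n)) but not Ω(g(n)) — n² grows strictly faster than log n.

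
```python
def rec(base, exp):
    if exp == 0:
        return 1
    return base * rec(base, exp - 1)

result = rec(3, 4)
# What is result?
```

rec(3, 4) = 3 * 3 * 3 * 3 = 81

Answer: 81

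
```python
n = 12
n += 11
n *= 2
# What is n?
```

Trace:
`n = 12` → n = 12
`n += 11` → n = 23
`n *= 2` → n = 46
So n = 46

Answer: 46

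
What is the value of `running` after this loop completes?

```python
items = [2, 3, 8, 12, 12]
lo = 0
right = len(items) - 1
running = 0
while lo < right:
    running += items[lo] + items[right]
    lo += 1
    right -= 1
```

Sum of pairs from ends
`running` takes the values: 0 → 14 → 29

Answer: 29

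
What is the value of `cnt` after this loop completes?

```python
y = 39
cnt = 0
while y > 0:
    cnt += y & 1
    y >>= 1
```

Count set bits in 39 (binary: 0b100111)
`cnt` takes the values: 0 → 1 → 2 → 3 → 4

Answer: 4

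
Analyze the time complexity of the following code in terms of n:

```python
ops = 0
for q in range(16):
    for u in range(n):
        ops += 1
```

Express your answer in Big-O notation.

Each loop level contributes: 1 × n. Multiplying the contributions gives O(n).

Answer: O(n)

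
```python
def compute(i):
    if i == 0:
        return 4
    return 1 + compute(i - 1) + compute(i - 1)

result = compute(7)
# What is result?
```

compute(i) = 1 + 2·compute(i-1), compute(0)=4. Closed form: (4+1)·2^7 - 1 = 639.

Answer: 639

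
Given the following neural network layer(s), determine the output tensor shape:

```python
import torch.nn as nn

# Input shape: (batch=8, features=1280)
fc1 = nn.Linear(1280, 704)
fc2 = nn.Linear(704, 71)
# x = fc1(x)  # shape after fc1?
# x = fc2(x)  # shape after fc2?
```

Input: (8, 1280) -> after fc1: (8, 704) -> Output: (8, 71)

Answer: (8, 71)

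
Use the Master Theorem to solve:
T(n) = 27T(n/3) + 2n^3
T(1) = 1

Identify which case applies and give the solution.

a=27, b=3, f(n)=2n^3. log_3(27) = 3. Since c=3 = 3, Case 2 applies: T(n) = Θ(n^log_b(a) · log n) = O(n^3 log n).

Answer: O(n^3 log n) - Case 2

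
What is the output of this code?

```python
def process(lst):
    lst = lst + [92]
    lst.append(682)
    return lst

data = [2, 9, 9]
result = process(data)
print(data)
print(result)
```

Key concept: rebinding parameter vs mutation.
Step by step:
`data = [2, 9, 9]` → data = [2, 9, 9]
`result = process(data)` → result = [2, 9, 9, 92, 682]
`print(data)` → prints [2, 9, 9]
`print(result)` → prints [2, 9, 9, 92, 682]

Answer:
[2, 9, 9]
[2, 9, 9, 92, 682]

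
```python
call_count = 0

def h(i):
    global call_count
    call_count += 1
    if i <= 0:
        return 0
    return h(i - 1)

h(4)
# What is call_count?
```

Linear recursion stepping by 1: 5 calls from i=4 down to ≤0.

Answer: 5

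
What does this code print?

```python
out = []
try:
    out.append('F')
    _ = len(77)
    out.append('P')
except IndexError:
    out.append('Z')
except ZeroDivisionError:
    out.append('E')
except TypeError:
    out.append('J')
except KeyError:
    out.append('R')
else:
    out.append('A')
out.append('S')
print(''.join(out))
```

Execution trace: 'F' (try body) → 'J' (except TypeError) → 'S' (after the try/except). Output: FJS

Answer: FJS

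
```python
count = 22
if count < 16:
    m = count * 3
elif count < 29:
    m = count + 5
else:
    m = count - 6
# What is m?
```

Trace:
`count = 22` → count = 22
`if count < 16: ...` → count < 16 is False, count < 29 is True → m = 27
So m = 27

Answer: 27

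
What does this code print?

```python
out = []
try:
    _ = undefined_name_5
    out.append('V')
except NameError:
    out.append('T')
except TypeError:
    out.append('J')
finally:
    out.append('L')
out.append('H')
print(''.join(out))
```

Execution trace: 'T' (except NameError) → 'L' (finally) → 'H' (after the try/except). Output: TLH

Answer: TLH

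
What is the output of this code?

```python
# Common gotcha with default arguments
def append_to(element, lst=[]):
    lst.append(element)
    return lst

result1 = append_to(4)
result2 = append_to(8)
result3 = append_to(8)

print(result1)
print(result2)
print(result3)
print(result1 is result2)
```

Key concept: mutable default argument gotcha.
Step by step:
`result1 = append_to(4)` → result1 = [4]
`result2 = append_to(8)` → result1 = [4, 8] (same object as result2); result2 = [4, 8] (same object as result1)
`result3 = append_to(8)` → result1 = [4, 8, 8] (same object as result2, result3); result2 = [4, 8, 8] (same object as result1, result3); result3 = [4, 8, 8] (same object as result1, result2)
`print(result1)` → prints [4, 8, 8]
`print(result2)` → prints [4, 8, 8]
`print(result3)` → prints [4, 8, 8]
`print(result1 is result2)` → prints True

Answer:
[4, 8, 8]
[4, 8, 8]
[4, 8, 8]
True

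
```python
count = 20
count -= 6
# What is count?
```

Trace:
`count = 20` → count = 20
`count -= 6` → count = 14
So count = 14

Answer: 14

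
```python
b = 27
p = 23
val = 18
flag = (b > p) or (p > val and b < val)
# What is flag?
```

Trace:
`b = 27` → b = 27
`p = 23` → p = 23
`val = 18` → val = 18
`flag = (b > p) or (p > val and b < val)` → flag = True
So flag = True

Answer: True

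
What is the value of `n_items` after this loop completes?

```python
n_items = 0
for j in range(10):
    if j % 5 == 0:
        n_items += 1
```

Count numbers divisible by 5 in range(10)
`n_items` takes the values: 0 → 1 → 2

Answer: 2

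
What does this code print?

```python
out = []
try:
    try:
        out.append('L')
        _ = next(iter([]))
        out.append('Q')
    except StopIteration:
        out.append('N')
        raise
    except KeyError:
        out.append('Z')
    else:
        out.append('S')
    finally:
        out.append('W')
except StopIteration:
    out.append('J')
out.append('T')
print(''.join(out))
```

Execution trace: 'L' (inner try body) → 'N' (inner except StopIteration) → 'W' (inner finally) → 'J' (outer except StopIteration) → 'T' (after the try/except). Output: LNWJT

Answer: LNWJT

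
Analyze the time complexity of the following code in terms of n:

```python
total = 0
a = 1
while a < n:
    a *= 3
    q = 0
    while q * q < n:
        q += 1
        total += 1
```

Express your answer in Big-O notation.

Each loop level contributes: log n × √n. Multiplying the contributions gives O(√n log n).

Answer: O(√n log n)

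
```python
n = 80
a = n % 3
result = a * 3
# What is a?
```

Trace:
`n = 80` → n = 80
`a = n % 3` → a = 2
`result = a * 3` → result = 6
So a = 2

Answer: 2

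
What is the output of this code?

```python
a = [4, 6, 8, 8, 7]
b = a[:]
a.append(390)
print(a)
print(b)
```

Key concept: slice [:] creates copy.
Step by step:
`a = [4, 6, 8, 8, 7]` → a = [4, 6, 8, 8, 7]
`b = a[:]` → b = [4, 6, 8, 8, 7]
`a.append(390)` → a = [4, 6, 8, 8, 7, 390]
`print(a)` → prints [4, 6, 8, 8, 7, 390]
`print(b)` → prints [4, 6, 8, 8, 7]

Answer:
[4, 6, 8, 8, 7, 390]
[4, 6, 8, 8, 7]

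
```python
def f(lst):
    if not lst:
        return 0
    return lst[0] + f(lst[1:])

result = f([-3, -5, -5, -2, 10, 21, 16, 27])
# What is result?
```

(-3) + (-5) + (-5) + (-2) + 10 + 21 + 16 + 27 + 0 = 59

Answer: 59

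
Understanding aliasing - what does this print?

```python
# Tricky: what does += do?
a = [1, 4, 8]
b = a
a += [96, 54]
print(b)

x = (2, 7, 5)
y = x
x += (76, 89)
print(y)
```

Key concept: += behavior differs for mutable vs immutable.
Step by step:
`a = [1, 4, 8]` → a = [1, 4, 8]
`b = a` → b = [1, 4, 8] (same object as a)
`a += [96, 54]` → a = [1, 4, 8, 96, 54] (same object as b); b = [1, 4, 8, 96, 54] (same object as a)
`print(b)` → prints [1, 4, 8, 96, 54]
`x = (2, 7, 5)` → x = (2, 7, 5)
`y = x` → y = (2, 7, 5)
`x += (76, 89)` → x = (2, 7, 5, 76, 89)
`print(y)` → prints (2, 7, 5)

Answer:
[1, 4, 8, 96, 54]
(2, 7, 5)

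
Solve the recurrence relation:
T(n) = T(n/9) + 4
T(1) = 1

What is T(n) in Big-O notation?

Each step divides n by 9 and adds 4. After log_9(n) steps we reach T(1)=1. So T(n) = 4·log_9(n) + 1 = O(log n).

Answer: O(log n)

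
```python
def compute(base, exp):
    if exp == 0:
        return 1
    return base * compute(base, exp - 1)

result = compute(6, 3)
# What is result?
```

compute(6, 3) = 6 * 6 * 6 = 216

Answer: 216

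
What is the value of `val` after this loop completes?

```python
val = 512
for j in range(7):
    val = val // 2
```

Halve 7 times: 512 // 2^7 = 4
`val` takes the values: 512 → 256 → 128 → 64 → 32 → 16 → 8 → 4

Answer: 4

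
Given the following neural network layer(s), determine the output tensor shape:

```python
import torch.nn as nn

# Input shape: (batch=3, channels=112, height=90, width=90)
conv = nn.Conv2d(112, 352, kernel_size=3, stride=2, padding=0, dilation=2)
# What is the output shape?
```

Input: (3, 112, 90, 90) -> Output: (3, 352, 43, 43)

Answer: (3, 352, 43, 43)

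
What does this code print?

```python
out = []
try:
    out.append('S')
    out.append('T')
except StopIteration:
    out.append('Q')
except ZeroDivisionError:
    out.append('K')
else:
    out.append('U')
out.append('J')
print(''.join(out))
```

Execution trace: 'S' (try body) → 'T' (try body, no exception) → 'U' (else) → 'J' (after the try/except). Output: STUJ

Answer: STUJ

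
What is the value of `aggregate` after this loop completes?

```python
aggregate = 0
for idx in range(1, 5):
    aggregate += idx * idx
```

Sum of squares 1² to 4² = 30
`aggregate` takes the values: 0 → 1 → 5 → 14 → 30

Answer: 30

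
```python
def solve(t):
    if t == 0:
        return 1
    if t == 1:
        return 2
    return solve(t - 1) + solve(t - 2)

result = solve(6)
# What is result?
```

Build up from base cases: solve(0)=1, solve(1)=2, solve(2)=3, solve(3)=5, solve(4)=8, solve(5)=13, solve(6)=21

Answer: 21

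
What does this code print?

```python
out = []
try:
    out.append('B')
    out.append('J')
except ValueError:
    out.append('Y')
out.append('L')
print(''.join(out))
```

Execution trace: 'B' (try body) → 'J' (try body, no exception) → 'L' (after the try/except). Output: BJL

Answer: BJL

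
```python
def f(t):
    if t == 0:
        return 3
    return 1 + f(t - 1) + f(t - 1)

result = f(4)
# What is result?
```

f(t) = 1 + 2·f(t-1), f(0)=3. Closed form: (3+1)·2^4 - 1 = 63.

Answer: 63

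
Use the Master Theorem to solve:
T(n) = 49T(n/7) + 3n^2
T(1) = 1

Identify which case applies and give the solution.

a=49, b=7, f(n)=3n^2. log_7(49) = 2. Since c=2 = 2, Case 2 applies: T(n) = Θ(n^log_b(a) · log n) = O(n^2 log n).

Answer: O(n^2 log n) - Case 2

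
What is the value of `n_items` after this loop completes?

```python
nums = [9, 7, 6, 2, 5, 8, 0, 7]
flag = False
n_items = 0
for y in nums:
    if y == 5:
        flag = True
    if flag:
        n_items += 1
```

Count elements after first 5 in [9, 7, 6, 2, 5, 8, 0, 7]
`n_items` takes the values: 0 → 1 → 2 → 3 → 4

Answer: 4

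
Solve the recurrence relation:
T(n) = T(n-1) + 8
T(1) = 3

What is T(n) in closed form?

Unrolling: T(n) = T(1) + 8·(n-1) = 3 + 8(n-1) = 8n - 5.

Answer: T(n) = 8n - 5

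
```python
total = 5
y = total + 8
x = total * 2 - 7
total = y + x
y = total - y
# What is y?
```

Trace:
`total = 5` → total = 5
`y = total + 8` → y = 13
`x = total * 2 - 7` → x = 3
`total = y + x` → total = 16
`y = total - y` → y = 3
So y = 3

Answer: 3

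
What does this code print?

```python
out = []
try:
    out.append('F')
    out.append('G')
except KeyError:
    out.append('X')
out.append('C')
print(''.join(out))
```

Execution trace: 'F' (try body) → 'G' (try body, no exception) → 'C' (after the try/except). Output: FGC

Answer: FGC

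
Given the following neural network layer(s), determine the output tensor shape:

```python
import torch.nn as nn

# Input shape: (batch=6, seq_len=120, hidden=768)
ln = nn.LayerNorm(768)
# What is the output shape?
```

Input: (6, 120, 768) -> Output: (6, 120, 768)

Answer: (6, 120, 768)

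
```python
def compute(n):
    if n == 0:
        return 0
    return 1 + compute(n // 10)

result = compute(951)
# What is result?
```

Count of digits of 951: 3

Answer: 3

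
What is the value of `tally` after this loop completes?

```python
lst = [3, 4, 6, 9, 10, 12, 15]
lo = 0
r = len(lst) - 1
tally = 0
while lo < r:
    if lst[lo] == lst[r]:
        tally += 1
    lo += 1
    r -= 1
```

Count matching pairs from ends
`tally` takes the values: 0

Answer: 0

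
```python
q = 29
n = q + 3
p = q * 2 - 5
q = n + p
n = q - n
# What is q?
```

Trace:
`q = 29` → q = 29
`n = q + 3` → n = 32
`p = q * 2 - 5` → p = 53
`q = n + p` → q = 85
`n = q - n` → n = 53
So q = 85

Answer: 85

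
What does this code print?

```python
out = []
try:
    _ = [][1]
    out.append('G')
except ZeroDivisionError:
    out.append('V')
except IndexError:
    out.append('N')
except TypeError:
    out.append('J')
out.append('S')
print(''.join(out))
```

Execution trace: 'N' (except IndexError) → 'S' (after the try/except). Output: NS

Answer: NS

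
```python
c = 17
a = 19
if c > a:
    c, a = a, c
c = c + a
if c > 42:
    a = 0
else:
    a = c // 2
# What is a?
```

Trace:
`c = 17` → c = 17
`a = 19` → a = 19
`if c > a: ...` → c > a is False → no variable changes
`c = c + a` → c = 36
`if c > 42: ...` → c > 42 is False, take else branch → a = 18
So a = 18

Answer: 18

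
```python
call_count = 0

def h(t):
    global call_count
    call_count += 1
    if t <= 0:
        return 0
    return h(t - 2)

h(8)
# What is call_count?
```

Linear recursion stepping by 2: 5 calls from t=8 down to ≤0.

Answer: 5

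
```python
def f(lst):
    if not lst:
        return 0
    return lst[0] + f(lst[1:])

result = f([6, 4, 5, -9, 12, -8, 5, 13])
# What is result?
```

6 + 4 + 5 + (-9) + 12 + (-8) + 5 + 13 + 0 = 28

Answer: 28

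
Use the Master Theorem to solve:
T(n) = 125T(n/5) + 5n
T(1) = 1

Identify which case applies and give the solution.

a=125, b=5, f(n)=5n. log_5(125) = 3. Since c=1 < 3, Case 1 applies: T(n) = Θ(n^log_b(a)) = O(n^3).

Answer: O(n^3) - Case 1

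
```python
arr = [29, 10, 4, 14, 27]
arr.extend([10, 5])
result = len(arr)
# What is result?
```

Trace:
`arr = [29, 10, 4, 14, 27]` → arr = [29, 10, 4, 14, 27]
`arr.extend([10, 5])` → arr = [29, 10, 4, 14, 27, 10, 5]
`result = len(arr)` → result = 7
So result = 7

Answer: 7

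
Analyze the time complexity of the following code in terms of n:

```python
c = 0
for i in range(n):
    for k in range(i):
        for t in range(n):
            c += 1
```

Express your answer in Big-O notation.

Each loop level contributes: n × n × n. Multiplying the contributions gives O(n^3).

Answer: O(n^3)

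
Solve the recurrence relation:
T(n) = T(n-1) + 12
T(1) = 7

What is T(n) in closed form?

Unrolling: T(n) = T(1) + 12·(n-1) = 7 + 12(n-1) = 12n - 5.

Answer: T(n) = 12n - 5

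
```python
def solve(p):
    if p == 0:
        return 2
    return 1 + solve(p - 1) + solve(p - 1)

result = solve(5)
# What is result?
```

solve(p) = 1 + 2·solve(p-1), solve(0)=2. Closed form: (2+1)·2^5 - 1 = 95.

Answer: 95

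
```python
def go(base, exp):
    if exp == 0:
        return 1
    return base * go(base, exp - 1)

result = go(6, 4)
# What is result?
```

go(6, 4) = 6 * 6 * 6 * 6 = 1296

Answer: 1296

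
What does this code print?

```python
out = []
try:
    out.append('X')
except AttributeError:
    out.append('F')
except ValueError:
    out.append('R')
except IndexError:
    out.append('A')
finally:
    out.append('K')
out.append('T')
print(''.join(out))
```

Execution trace: 'X' (try body, no exception) → 'K' (finally) → 'T' (after the try/except). Output: XKT

Answer: XKT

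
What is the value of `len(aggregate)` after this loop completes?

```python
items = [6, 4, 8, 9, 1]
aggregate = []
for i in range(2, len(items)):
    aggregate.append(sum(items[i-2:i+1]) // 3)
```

Number of 3-element averages
`aggregate` takes the values: [] → [6] → [6, 7] → [6, 7, 6]
So `len(aggregate)` = 3

Answer: 3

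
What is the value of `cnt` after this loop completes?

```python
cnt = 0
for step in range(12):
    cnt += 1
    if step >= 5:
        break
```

Loop breaks when step reaches 5, cnt is 6
`cnt` takes the values: 0 → 1 → 2 → 3 → 4 → 5 → 6

Answer: 6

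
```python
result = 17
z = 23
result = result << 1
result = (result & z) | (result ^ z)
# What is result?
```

Trace:
`result = 17` → result = 17
`z = 23` → z = 23
`result = result << 1` → result = 34
`result = (result & z) | (result ^ z)` → result = 55
So result = 55

Answer: 55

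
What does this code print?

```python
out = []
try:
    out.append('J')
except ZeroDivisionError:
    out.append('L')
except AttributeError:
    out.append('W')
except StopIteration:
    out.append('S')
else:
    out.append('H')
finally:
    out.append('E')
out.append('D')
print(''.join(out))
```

Execution trace: 'J' (try body, no exception) → 'H' (else) → 'E' (finally) → 'D' (after the try/except). Output: JHED

Answer: JHED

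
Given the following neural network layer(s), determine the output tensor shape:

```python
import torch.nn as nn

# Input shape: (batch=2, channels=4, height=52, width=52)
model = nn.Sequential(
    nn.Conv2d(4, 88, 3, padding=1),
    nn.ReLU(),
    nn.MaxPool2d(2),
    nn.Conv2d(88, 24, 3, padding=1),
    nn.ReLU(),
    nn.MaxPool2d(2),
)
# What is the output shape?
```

Input: (2, 4, 52, 52) -> after first Conv2d: (2, 88, 52, 52) -> after first MaxPool2d: (2, 88, 26, 26) -> after second Conv2d: (2, 24, 26, 26) -> Output: (2, 24, 13, 13)

Answer: (2, 24, 13, 13)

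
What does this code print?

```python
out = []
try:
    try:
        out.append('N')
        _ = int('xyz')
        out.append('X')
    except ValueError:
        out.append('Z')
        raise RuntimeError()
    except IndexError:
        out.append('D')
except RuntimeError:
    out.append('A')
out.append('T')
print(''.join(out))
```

Execution trace: 'N' (inner try body) → 'Z' (inner except ValueError) → 'A' (outer except RuntimeError) → 'T' (after the try/except). Output: NZAT

Answer: NZAT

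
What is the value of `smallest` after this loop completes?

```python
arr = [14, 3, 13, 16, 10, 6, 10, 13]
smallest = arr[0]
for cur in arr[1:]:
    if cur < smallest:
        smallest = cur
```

Minimum of [14, 3, 13, 16, 10, 6, 10, 13]
`smallest` takes the values: 14 → 3

Answer: 3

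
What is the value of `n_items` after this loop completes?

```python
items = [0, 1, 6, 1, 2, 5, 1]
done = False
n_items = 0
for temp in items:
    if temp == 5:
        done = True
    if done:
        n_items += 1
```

Count elements after first 5 in [0, 1, 6, 1, 2, 5, 1]
`n_items` takes the values: 0 → 1 → 2

Answer: 2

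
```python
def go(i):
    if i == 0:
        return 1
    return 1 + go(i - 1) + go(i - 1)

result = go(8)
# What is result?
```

go(i) = 1 + 2·go(i-1), go(0)=1. Closed form: (1+1)·2^8 - 1 = 511.

Answer: 511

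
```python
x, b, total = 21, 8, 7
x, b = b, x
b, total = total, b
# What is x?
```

Trace:
`x, b, total = 21, 8, 7` → x = 21; b = 8; total = 7
`x, b = b, x` → x = 8; b = 21
`b, total = total, b` → b = 7; total = 21
So x = 8

Answer: 8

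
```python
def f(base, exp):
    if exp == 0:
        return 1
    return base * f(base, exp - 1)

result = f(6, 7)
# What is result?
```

f(6, 7) = 6 * 6 * 6 * 6 * 6 * 6 * 6 = 279936

Answer: 279936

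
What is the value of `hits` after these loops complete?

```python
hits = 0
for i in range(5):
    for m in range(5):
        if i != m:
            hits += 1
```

5² - 5 (exclude diagonal)
`hits` takes the values: 0 → 1 → 2 → 3 → 4 → 5 → 6 → 7 → 8 → 9 → 10 → 11 → 12 → 13 → 14 → 15 → 16 → 17 → 18 → 19 → 20

Answer: 20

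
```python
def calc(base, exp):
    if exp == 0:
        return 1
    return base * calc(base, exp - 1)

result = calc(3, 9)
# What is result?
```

calc(3, 9) = 3 * 3 * 3 * 3 * 3 * 3 * 3 * 3 * 3 = 19683

Answer: 19683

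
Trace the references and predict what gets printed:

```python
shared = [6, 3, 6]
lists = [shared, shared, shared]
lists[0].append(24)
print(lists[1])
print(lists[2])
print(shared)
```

Key concept: list of same reference.
Step by step:
`shared = [6, 3, 6]` → shared = [6, 3, 6]
`lists = [shared, shared, shared]` → lists = [[6, 3, 6], [6, 3, 6], [6, 3, 6]]
`lists[0].append(24)` → shared = [6, 3, 6, 24]; lists = [[6, 3, 6, 24], [6, 3, 6, 24], [6, 3, 6, 24]]
`print(lists[1])` → prints [6, 3, 6, 24]
`print(lists[2])` → prints [6, 3, 6, 24]
`print(shared)` → prints [6, 3, 6, 24]

Answer:
[6, 3, 6, 24]
[6, 3, 6, 24]
[6, 3, 6, 24]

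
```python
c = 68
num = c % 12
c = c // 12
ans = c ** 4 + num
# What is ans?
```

Trace:
`c = 68` → c = 68
`num = c % 12` → num = 8
`c = c // 12` → c = 5
`ans = c ** 4 + num` → ans = 633
So ans = 633

Answer: 633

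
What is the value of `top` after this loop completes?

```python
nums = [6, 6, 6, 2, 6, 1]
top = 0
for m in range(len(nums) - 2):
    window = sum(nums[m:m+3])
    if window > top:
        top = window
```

Max sum of 3-element window in [6, 6, 6, 2, 6, 1]
`top` takes the values: 0 → 18

Answer: 18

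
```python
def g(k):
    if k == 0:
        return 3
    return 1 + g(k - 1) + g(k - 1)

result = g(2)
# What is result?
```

g(k) = 1 + 2·g(k-1), g(0)=3. Closed form: (3+1)·2^2 - 1 = 15.

Answer: 15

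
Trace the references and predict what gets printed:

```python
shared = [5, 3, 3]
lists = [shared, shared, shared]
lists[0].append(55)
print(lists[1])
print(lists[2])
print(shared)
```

Key concept: list of same reference.
Step by step:
`shared = [5, 3, 3]` → shared = [5, 3, 3]
`lists = [shared, shared, shared]` → lists = [[5, 3, 3], [5, 3, 3], [5, 3, 3]]
`lists[0].append(55)` → shared = [5, 3, 3, 55]; lists = [[5, 3, 3, 55], [5, 3, 3, 55], [5, 3, 3, 55]]
`print(lists[1])` → prints [5, 3, 3, 55]
`print(lists[2])` → prints [5, 3, 3, 55]
`print(shared)` → prints [5, 3, 3, 55]

Answer:
[5, 3, 3, 55]
[5, 3, 3, 55]
[5, 3, 3, 55]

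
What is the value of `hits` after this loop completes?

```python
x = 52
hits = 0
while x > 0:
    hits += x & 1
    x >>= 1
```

Count set bits in 52 (binary: 0b110100)
`hits` takes the values: 0 → 1 → 2 → 3

Answer: 3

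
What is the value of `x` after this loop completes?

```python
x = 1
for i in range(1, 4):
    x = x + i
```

Start at 1, add 1 through 3
`x` takes the values: 1 → 2 → 4 → 7

Answer: 7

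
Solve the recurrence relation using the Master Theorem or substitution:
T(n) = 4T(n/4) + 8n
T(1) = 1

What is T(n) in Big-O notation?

By Master Theorem: a=4, b=4, f(n)=8n. Since log_4(4) = 1 and f(n) = Θ(n^1), Case 2 applies. T(n) = O(n log n).

Answer: O(n log n)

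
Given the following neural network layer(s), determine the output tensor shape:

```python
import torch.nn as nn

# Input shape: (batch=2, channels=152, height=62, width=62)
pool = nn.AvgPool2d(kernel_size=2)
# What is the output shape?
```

Input: (2, 152, 62, 62) -> Output: (2, 152, 31, 31)

Answer: (2, 152, 31, 31)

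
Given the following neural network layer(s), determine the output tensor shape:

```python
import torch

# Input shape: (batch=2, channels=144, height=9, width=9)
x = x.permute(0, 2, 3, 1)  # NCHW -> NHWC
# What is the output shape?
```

Input: (2, 144, 9, 9) -> Output: (2, 9, 9, 144)

Answer: (2, 9, 9, 144)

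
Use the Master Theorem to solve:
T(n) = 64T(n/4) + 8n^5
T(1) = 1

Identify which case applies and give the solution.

a=64, b=4, f(n)=8n^5. log_4(64) = 3. Since c=5 > 3 and the regularity condition holds (64(n/4)^5 = (64/4^5)n^5 with 64/4^5 < 1), Case 3 applies: T(n) = Θ(f(n)) = O(n^5).

Answer: O(n^5) - Case 3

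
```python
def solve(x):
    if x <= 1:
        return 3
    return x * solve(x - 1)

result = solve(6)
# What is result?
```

solve(6) = 6 * 5 * 4 * 3 * 2 * 3 = 2160

Answer: 2160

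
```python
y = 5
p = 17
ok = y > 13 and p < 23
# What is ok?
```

Trace:
`y = 5` → y = 5
`p = 17` → p = 17
`ok = y > 13 and p < 23` → ok = False
So ok = False

Answer: False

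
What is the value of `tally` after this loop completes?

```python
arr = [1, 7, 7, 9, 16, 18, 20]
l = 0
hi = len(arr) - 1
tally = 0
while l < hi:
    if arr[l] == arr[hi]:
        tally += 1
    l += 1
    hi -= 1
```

Count matching pairs from ends
`tally` takes the values: 0

Answer: 0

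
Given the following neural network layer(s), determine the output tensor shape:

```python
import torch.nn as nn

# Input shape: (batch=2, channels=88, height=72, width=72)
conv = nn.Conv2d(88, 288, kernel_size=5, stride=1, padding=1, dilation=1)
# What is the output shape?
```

Input: (2, 88, 72, 72) -> Output: (2, 288, 70, 70)

Answer: (2, 288, 70, 70)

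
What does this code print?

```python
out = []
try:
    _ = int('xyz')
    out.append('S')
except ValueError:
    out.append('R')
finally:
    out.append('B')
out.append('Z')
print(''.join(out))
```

Execution trace: 'R' (except ValueError) → 'B' (finally) → 'Z' (after the try/except). Output: RBZ

Answer: RBZ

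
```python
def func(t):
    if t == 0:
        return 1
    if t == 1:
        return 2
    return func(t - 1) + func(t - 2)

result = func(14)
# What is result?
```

Build up from base cases: func(0)=1, func(1)=2, func(2)=3, func(3)=5, func(4)=8, func(5)=13, func(6)=21, ..., func(14)=987

Answer: 987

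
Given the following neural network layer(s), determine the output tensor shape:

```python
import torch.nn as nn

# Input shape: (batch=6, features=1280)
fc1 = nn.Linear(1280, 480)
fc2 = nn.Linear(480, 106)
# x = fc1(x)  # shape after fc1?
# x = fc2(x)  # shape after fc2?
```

Input: (6, 1280) -> after fc1: (6, 480) -> Output: (6, 106)

Answer: (6, 106)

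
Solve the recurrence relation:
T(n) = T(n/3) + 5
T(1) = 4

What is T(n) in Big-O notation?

Each step divides n by 3 and adds 5. After log_3(n) steps we reach T(1)=4. So T(n) = 5·log_3(n) + 4 = O(log n).

Answer: O(log n)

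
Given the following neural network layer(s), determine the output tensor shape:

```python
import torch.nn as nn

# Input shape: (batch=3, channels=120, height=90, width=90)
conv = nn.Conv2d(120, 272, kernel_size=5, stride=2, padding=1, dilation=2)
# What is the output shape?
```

Input: (3, 120, 90, 90) -> Output: (3, 272, 42, 42)

Answer: (3, 272, 42, 42)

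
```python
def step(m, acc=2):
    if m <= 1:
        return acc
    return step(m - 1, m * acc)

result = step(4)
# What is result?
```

Accumulator trace (n, acc): (4, 2) -> (3, 8) -> (2, 24) -> (1, 48) -> return 48

Answer: 48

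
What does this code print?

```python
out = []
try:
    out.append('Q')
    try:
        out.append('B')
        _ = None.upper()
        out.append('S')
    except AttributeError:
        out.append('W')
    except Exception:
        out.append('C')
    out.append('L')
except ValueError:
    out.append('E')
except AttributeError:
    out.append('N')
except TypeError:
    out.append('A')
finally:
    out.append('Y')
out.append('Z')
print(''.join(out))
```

Execution trace: 'Q' (try body) → 'B' (inner try body) → 'W' (inner except AttributeError) → 'L' (try body, no exception) → 'Y' (finally) → 'Z' (after the try/except). Output: QBWLYZ

Answer: QBWLYZ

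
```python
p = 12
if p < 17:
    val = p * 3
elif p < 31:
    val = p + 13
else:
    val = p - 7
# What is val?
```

Trace:
`p = 12` → p = 12
`if p < 17: ...` → p < 17 is True → val = 36
So val = 36

Answer: 36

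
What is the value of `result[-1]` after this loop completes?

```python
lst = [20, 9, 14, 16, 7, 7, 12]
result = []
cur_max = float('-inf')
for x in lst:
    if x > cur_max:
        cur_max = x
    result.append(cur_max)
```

Running max ends at 20
`result` takes the values: [] → [20] → [20, 20] → [20, 20, 20] → [20, 20, 20, 20] → [20, 20, 20, 20, 20] → [20, 20, 20, 20, 20, 20] → [20, 20, 20, 20, 20, 20, 20]
So `result[-1]` = 20

Answer: 20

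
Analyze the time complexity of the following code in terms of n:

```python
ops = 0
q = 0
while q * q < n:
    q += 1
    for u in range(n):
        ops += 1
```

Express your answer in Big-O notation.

Each loop level contributes: √n × n. Multiplying the contributions gives O(n√n).

Answer: O(n√n)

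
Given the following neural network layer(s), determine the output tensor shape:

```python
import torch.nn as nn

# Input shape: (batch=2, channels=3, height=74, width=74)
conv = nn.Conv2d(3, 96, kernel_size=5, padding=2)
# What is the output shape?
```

Input: (2, 3, 74, 74) -> Output: (2, 96, 74, 74)

Answer: (2, 96, 74, 74)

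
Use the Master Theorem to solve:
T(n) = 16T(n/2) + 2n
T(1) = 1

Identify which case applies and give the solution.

a=16, b=2, f(n)=2n. log_2(16) = 4. Since c=1 < 4, Case 1 applies: T(n) = Θ(n^log_b(a)) = O(n^4).

Answer: O(n^4) - Case 1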